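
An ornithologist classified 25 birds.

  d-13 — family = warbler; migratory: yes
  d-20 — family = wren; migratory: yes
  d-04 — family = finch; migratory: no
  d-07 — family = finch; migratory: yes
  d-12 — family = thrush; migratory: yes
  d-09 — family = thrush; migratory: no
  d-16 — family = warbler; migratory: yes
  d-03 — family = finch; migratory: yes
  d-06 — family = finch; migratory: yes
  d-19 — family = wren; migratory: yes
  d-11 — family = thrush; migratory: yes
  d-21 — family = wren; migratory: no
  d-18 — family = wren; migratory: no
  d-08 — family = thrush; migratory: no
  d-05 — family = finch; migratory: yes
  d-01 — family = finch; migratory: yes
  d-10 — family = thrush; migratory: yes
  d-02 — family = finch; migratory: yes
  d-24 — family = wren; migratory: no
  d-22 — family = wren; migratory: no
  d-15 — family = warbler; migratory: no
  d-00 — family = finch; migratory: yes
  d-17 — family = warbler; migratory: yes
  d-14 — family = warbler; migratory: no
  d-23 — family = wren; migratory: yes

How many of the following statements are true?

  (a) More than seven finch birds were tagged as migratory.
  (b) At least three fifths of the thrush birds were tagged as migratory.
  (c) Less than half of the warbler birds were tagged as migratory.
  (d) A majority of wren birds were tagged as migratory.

(a) finch: |A| = 8, |A ∩ B| = 7; needs |A ∩ B| > 7 — false.
(b) thrush: |A| = 5, |A ∩ B| = 3; needs |A ∩ B| / |A| ≥ 3/5 — true.
(c) warbler: |A| = 5, |A ∩ B| = 3; needs |A ∩ B| < |A ∖ B| — false.
(d) wren: |A| = 7, |A ∩ B| = 3; needs |A ∩ B| > |A ∖ B| — false.

1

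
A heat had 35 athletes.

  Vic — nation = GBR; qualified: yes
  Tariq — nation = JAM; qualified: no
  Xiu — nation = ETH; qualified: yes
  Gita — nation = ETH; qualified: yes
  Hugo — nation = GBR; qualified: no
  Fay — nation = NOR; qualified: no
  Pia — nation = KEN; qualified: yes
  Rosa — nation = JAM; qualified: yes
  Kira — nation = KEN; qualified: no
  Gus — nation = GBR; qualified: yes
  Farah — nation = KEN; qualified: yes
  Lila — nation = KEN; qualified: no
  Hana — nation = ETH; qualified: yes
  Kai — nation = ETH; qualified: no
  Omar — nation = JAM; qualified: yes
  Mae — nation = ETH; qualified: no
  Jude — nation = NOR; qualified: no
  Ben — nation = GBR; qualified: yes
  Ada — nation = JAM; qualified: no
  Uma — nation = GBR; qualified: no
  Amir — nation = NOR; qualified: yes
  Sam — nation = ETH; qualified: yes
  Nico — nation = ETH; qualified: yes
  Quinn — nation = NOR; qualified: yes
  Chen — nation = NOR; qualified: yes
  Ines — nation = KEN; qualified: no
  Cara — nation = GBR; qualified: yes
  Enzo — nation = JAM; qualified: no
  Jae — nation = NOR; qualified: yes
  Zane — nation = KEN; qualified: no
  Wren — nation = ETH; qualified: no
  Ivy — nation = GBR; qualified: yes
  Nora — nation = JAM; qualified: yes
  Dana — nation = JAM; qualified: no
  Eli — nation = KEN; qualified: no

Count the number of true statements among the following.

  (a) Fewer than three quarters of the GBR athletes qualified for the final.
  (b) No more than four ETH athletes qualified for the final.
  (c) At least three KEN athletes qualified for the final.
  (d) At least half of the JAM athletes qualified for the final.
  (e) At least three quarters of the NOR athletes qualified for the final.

(a) GBR: |A| = 7, |A ∩ B| = 5; needs |A ∩ B| / |A| < 3/4 — true.
(b) ETH: |A| = 8, |A ∩ B| = 5; needs |A ∩ B| ≤ 4 — false.
(c) KEN: |A| = 7, |A ∩ B| = 2; needs |A ∩ B| ≥ 3 — false.
(d) JAM: |A| = 7, |A ∩ B| = 3; needs |A ∩ B| ≥ |A ∖ B| — false.
(e) NOR: |A| = 6, |A ∩ B| = 4; needs |A ∩ B| / |A| ≥ 3/4 — false.

1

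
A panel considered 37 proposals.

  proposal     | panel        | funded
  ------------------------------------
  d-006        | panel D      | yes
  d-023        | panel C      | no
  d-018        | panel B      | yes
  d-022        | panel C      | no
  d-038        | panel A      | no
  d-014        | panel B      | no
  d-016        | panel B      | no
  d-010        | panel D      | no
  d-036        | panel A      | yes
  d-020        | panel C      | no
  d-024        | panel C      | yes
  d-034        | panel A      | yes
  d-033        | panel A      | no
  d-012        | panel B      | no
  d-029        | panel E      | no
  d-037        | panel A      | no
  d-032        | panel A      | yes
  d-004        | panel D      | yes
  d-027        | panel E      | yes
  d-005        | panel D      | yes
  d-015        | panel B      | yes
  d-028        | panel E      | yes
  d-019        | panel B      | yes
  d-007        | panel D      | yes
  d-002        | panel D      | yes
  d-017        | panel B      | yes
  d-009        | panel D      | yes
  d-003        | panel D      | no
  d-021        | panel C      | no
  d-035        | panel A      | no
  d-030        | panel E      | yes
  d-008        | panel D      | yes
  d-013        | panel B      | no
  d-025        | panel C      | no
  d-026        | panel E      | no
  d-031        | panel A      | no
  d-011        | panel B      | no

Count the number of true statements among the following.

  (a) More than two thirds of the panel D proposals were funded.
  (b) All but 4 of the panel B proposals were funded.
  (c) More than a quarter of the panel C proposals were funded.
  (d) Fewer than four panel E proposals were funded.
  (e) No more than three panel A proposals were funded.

3

(a) panel D: |A| = 9, |A ∩ B| = 7; needs |A ∩ B| / |A| > 2/3 — true.
(b) panel B: |A| = 9, |A ∩ B| = 4; needs |A ∖ B| = 4 — false.
(c) panel C: |A| = 6, |A ∩ B| = 1; needs |A ∩ B| / |A| > 1/4 — false.
(d) panel E: |A| = 5, |A ∩ B| = 3; needs |A ∩ B| < 4 — true.
(e) panel A: |A| = 8, |A ∩ B| = 3; needs |A ∩ B| ≤ 3 — true.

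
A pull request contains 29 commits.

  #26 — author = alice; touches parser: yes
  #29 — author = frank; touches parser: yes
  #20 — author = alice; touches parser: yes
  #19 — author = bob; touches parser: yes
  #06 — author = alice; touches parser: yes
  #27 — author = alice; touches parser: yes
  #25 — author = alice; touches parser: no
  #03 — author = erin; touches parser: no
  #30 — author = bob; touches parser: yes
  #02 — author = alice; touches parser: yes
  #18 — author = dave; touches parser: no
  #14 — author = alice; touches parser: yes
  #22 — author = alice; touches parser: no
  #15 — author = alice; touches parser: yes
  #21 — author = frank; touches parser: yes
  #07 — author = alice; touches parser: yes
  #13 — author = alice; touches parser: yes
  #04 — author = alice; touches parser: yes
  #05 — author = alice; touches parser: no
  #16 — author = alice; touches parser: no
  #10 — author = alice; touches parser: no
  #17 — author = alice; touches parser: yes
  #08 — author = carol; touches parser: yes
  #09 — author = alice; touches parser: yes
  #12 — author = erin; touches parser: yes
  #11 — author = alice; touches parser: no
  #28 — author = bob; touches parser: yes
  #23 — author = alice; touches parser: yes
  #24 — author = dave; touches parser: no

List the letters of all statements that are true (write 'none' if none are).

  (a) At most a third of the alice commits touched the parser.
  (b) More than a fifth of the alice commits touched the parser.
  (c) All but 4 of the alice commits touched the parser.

|A| = 19, |A ∩ B| = 13, |A ∖ B| = 6.
(a) |A ∩ B| / |A| ≤ 1/3: fails.
(b) |A ∩ B| / |A| > 1/5: holds.
(c) |A ∖ B| = 4: fails.

(b)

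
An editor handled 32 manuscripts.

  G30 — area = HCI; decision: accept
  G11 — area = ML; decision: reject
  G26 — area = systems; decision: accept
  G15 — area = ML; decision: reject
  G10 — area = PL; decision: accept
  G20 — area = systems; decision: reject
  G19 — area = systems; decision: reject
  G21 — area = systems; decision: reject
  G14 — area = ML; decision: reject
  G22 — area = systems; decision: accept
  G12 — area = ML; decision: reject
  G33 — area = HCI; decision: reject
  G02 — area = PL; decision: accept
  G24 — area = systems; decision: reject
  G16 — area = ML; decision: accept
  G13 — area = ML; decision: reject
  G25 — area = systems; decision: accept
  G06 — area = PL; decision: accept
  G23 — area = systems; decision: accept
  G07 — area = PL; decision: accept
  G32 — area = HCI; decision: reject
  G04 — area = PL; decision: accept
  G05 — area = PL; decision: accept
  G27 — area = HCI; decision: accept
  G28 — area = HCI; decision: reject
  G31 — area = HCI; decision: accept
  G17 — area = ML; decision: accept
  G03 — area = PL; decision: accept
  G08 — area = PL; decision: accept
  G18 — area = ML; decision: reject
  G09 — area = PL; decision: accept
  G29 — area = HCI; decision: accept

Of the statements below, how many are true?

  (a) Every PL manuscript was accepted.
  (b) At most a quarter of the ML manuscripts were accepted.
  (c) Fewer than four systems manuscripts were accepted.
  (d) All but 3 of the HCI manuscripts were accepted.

(a) PL: |A| = 9, |A ∩ B| = 9; needs A ⊆ B, i.e. every element of A is in B (|A ∖ B| = 0) — true.
(b) ML: |A| = 8, |A ∩ B| = 2; needs |A ∩ B| / |A| ≤ 1/4 — true.
(c) systems: |A| = 8, |A ∩ B| = 4; needs |A ∩ B| < 4 — false.
(d) HCI: |A| = 7, |A ∩ B| = 4; needs |A ∖ B| = 3 — true.

3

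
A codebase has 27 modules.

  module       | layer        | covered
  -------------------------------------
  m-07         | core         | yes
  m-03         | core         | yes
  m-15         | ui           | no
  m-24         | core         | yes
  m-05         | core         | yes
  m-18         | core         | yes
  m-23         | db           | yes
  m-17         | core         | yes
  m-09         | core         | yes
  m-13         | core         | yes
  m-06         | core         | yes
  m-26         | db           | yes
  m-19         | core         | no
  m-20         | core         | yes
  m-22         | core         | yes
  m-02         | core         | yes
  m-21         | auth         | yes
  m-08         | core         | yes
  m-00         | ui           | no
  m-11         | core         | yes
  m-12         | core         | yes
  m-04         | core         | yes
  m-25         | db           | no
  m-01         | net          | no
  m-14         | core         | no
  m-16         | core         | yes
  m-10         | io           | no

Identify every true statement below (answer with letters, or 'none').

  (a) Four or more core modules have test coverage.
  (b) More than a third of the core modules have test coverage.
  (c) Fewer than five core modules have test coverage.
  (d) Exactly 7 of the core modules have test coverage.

(a), (b)

|A| = 19, |A ∩ B| = 17, |A ∖ B| = 2.
(a) |A ∩ B| ≥ 4: holds.
(b) |A ∩ B| / |A| > 1/3: holds.
(c) |A ∩ B| < 5: fails.
(d) |A ∩ B| = 7: fails.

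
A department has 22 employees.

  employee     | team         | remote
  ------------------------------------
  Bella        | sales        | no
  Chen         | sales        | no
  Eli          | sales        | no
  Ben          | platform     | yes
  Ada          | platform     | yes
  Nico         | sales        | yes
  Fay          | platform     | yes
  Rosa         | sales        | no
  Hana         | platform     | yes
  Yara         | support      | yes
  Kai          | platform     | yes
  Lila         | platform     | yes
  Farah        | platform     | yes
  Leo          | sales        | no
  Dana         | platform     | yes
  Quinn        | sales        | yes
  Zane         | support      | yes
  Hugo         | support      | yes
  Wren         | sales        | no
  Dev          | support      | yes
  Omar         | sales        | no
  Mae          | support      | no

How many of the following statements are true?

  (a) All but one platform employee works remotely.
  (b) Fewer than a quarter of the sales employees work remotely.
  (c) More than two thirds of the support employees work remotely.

2

(a) platform: |A| = 8, |A ∩ B| = 8; needs |A ∖ B| = 1 — false.
(b) sales: |A| = 9, |A ∩ B| = 2; needs |A ∩ B| / |A| < 1/4 — true.
(c) support: |A| = 5, |A ∩ B| = 4; needs |A ∩ B| / |A| > 2/3 — true.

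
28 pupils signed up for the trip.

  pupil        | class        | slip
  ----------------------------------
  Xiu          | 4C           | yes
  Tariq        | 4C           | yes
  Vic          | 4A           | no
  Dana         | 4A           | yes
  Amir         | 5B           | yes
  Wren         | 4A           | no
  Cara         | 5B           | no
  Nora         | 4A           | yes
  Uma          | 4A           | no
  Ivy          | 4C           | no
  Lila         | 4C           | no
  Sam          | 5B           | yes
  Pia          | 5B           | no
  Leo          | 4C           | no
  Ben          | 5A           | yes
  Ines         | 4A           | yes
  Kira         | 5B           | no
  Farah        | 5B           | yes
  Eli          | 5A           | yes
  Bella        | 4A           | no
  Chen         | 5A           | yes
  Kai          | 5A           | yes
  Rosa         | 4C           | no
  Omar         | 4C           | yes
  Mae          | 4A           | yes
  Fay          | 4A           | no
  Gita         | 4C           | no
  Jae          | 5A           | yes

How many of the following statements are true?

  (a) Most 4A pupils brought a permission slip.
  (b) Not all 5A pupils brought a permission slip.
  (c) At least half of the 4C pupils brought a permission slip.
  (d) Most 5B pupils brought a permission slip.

(a) 4A: |A| = 9, |A ∩ B| = 4; needs |A ∩ B| > |A ∖ B| — false.
(b) 5A: |A| = 5, |A ∩ B| = 5; needs A ⊄ B (|A ∖ B| ≥ 1) — false.
(c) 4C: |A| = 8, |A ∩ B| = 3; needs |A ∩ B| ≥ |A ∖ B| — false.
(d) 5B: |A| = 6, |A ∩ B| = 3; needs |A ∩ B| > |A ∖ B| — false.

0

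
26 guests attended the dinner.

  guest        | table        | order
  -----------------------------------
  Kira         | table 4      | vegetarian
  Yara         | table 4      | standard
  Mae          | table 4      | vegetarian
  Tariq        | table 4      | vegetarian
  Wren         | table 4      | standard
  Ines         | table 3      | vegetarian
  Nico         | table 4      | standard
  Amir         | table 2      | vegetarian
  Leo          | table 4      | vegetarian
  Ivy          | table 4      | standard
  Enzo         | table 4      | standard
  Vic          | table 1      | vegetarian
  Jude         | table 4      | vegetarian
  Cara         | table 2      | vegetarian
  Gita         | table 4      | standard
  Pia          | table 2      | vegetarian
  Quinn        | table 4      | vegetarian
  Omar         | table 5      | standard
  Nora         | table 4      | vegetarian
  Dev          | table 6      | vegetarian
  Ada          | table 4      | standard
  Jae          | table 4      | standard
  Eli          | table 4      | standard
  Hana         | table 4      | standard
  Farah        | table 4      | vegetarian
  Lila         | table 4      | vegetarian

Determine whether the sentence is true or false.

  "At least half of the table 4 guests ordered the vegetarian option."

'At least half of the table 4 guests ordered the vegetarian option' holds iff |A ∩ B| ≥ |A ∖ B|.
|A| = 19, |A ∩ B| = 9, |A ∖ B| = 10.
9 < 10, so the statement is false.

False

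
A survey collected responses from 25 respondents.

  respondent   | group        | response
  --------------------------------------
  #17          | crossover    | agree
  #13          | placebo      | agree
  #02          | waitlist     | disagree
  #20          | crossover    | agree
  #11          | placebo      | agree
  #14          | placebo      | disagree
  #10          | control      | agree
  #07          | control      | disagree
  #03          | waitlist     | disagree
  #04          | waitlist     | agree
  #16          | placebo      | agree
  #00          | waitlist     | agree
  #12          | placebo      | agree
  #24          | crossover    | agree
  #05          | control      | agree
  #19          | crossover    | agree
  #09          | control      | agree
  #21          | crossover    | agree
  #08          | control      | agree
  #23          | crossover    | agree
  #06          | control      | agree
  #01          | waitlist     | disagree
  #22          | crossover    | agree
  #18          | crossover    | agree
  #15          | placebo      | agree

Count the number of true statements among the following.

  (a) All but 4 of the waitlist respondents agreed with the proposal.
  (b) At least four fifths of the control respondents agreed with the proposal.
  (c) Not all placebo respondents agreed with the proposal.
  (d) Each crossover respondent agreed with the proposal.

(a) waitlist: |A| = 5, |A ∩ B| = 2; needs |A ∖ B| = 4 — false.
(b) control: |A| = 6, |A ∩ B| = 5; needs |A ∩ B| / |A| ≥ 4/5 — true.
(c) placebo: |A| = 6, |A ∩ B| = 5; needs A ⊄ B (|A ∖ B| ≥ 1) — true.
(d) crossover: |A| = 8, |A ∩ B| = 8; needs A ⊆ B, i.e. every element of A is in B (|A ∖ B| = 0) — true.

3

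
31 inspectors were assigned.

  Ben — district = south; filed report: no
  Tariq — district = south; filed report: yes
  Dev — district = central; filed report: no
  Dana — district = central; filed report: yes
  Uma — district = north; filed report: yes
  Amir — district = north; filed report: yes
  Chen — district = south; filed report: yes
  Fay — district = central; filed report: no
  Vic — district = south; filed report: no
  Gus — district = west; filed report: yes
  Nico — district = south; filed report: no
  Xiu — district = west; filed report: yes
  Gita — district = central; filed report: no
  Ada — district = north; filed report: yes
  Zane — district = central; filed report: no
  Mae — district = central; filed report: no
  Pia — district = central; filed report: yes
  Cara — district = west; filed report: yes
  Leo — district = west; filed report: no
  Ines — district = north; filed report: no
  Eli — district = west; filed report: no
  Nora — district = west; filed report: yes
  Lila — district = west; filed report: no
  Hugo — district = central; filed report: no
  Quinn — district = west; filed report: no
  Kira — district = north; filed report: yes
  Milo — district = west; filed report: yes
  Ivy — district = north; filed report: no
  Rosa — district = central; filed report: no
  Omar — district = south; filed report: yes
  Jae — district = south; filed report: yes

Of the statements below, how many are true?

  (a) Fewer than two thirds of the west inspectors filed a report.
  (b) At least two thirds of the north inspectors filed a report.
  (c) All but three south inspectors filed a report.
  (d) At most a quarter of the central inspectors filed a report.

4

(a) west: |A| = 9, |A ∩ B| = 5; needs |A ∩ B| / |A| < 2/3 — true.
(b) north: |A| = 6, |A ∩ B| = 4; needs |A ∩ B| / |A| ≥ 2/3 — true.
(c) south: |A| = 7, |A ∩ B| = 4; needs |A ∖ B| = 3 — true.
(d) central: |A| = 9, |A ∩ B| = 2; needs |A ∩ B| / |A| ≤ 1/4 — true.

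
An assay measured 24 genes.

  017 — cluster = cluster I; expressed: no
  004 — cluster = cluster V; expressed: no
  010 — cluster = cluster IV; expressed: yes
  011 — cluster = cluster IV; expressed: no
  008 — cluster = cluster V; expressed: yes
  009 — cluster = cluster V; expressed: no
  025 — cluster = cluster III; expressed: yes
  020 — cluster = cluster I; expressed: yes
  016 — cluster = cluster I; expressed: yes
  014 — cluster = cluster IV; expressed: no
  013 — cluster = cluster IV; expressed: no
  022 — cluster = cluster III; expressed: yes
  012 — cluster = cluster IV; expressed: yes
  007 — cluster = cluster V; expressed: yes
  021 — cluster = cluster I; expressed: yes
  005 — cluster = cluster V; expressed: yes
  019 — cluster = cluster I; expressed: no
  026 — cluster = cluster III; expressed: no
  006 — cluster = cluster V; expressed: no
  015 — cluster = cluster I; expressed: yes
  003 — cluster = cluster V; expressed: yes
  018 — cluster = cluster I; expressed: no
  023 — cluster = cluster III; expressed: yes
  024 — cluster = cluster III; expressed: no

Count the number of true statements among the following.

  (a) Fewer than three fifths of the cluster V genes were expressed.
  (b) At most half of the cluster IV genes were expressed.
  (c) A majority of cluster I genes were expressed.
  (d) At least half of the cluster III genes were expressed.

(a) cluster V: |A| = 7, |A ∩ B| = 4; needs |A ∩ B| / |A| < 3/5 — true.
(b) cluster IV: |A| = 5, |A ∩ B| = 2; needs |A ∩ B| ≤ |A ∖ B| — true.
(c) cluster I: |A| = 7, |A ∩ B| = 4; needs |A ∩ B| > |A ∖ B| — true.
(d) cluster III: |A| = 5, |A ∩ B| = 3; needs |A ∩ B| ≥ |A ∖ B| — true.

4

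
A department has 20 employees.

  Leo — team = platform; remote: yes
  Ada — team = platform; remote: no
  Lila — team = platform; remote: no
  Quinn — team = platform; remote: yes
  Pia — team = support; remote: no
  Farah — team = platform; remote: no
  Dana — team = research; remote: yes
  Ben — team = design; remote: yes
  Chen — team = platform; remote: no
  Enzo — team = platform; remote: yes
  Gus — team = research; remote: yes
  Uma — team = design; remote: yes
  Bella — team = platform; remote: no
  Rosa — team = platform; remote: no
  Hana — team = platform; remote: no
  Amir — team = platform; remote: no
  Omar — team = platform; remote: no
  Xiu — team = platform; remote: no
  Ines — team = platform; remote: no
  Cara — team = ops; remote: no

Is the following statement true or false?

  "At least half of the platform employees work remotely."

The determiner here denotes the relation: |A ∩ B| ≥ |A ∖ B|.
A (the restrictor) = {Leo, Ada, Lila, Quinn, Farah, Chen, Enzo, Bella, Rosa, Hana, Amir, Omar, Xiu, Ines}, |A| = 14.
A ∩ B = {Leo, Quinn, Enzo}, so |A ∩ B| = 3.
A ∖ B = {Ada, Lila, Farah, Chen, Bella, Rosa, Hana, Amir, Omar, Xiu, Ines}, so |A ∖ B| = 11.
3 < 11, so the statement is false.

False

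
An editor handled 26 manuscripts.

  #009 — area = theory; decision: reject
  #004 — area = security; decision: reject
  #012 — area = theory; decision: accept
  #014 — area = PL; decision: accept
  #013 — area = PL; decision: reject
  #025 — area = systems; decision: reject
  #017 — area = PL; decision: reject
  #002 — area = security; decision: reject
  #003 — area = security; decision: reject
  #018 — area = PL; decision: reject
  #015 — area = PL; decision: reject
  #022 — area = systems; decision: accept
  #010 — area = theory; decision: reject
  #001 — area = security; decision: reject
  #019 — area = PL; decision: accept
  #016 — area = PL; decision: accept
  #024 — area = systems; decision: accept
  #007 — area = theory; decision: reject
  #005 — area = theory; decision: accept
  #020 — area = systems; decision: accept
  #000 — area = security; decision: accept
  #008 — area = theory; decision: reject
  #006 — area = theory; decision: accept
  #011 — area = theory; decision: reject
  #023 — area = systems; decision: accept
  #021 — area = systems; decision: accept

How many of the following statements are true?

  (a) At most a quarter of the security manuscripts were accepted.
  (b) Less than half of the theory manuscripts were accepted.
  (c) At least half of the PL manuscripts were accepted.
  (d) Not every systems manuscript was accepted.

3

(a) security: |A| = 5, |A ∩ B| = 1; needs |A ∩ B| / |A| ≤ 1/4 — true.
(b) theory: |A| = 8, |A ∩ B| = 3; needs |A ∩ B| < |A ∖ B| — true.
(c) PL: |A| = 7, |A ∩ B| = 3; needs |A ∩ B| ≥ |A ∖ B| — false.
(d) systems: |A| = 6, |A ∩ B| = 5; needs A ⊄ B (|A ∖ B| ≥ 1) — true.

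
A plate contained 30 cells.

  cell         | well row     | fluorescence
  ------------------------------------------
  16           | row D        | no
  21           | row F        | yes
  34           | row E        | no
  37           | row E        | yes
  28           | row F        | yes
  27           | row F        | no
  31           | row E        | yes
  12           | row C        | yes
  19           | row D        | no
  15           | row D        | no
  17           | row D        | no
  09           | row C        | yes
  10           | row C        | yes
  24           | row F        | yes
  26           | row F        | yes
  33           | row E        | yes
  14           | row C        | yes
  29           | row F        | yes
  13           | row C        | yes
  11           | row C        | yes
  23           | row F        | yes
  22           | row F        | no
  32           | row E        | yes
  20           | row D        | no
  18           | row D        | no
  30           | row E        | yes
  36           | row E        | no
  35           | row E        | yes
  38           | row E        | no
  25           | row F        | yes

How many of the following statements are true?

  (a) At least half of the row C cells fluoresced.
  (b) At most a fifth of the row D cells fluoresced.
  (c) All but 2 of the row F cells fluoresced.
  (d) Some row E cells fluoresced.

(a) row C: |A| = 6, |A ∩ B| = 6; needs |A ∩ B| ≥ |A ∖ B| — true.
(b) row D: |A| = 6, |A ∩ B| = 0; needs |A ∩ B| / |A| ≤ 1/5 — true.
(c) row F: |A| = 9, |A ∩ B| = 7; needs |A ∖ B| = 2 — true.
(d) row E: |A| = 9, |A ∩ B| = 6; needs A ∩ B ≠ ∅ (|A ∩ B| ≥ 1) — true.

4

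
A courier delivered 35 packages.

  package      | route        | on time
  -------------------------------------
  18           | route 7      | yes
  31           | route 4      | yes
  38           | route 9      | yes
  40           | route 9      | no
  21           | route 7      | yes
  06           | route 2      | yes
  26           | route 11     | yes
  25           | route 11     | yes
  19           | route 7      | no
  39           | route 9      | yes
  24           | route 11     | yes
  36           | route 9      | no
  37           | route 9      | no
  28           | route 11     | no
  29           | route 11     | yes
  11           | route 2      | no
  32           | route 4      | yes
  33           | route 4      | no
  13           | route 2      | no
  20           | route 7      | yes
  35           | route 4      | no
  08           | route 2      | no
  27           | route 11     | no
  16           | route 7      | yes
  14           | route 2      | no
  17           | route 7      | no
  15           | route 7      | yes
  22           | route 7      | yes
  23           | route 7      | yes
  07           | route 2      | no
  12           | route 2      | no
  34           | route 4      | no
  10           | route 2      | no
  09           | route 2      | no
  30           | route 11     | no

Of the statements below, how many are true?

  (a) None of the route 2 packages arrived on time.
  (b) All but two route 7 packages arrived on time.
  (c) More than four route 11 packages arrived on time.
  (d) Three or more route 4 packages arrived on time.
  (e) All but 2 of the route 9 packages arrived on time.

(a) route 2: |A| = 9, |A ∩ B| = 1; needs A ∩ B = ∅ (|A ∩ B| = 0) — false.
(b) route 7: |A| = 9, |A ∩ B| = 7; needs |A ∖ B| = 2 — true.
(c) route 11: |A| = 7, |A ∩ B| = 4; needs |A ∩ B| > 4 — false.
(d) route 4: |A| = 5, |A ∩ B| = 2; needs |A ∩ B| ≥ 3 — false.
(e) route 9: |A| = 5, |A ∩ B| = 2; needs |A ∖ B| = 2 — false.

1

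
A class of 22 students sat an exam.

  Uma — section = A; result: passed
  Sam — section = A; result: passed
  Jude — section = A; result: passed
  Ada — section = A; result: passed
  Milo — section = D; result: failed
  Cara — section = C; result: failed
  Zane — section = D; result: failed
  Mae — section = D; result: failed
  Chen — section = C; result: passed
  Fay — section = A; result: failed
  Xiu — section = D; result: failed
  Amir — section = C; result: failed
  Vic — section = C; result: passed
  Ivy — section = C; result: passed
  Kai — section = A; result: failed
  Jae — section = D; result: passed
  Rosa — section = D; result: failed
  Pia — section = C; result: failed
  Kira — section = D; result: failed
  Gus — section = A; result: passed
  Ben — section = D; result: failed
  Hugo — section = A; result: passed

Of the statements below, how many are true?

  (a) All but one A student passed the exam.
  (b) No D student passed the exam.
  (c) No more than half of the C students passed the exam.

(a) A: |A| = 8, |A ∩ B| = 6; needs |A ∖ B| = 1 — false.
(b) D: |A| = 8, |A ∩ B| = 1; needs A ∩ B = ∅ (|A ∩ B| = 0) — false.
(c) C: |A| = 6, |A ∩ B| = 3; needs |A ∩ B| ≤ |A ∖ B| — true.

1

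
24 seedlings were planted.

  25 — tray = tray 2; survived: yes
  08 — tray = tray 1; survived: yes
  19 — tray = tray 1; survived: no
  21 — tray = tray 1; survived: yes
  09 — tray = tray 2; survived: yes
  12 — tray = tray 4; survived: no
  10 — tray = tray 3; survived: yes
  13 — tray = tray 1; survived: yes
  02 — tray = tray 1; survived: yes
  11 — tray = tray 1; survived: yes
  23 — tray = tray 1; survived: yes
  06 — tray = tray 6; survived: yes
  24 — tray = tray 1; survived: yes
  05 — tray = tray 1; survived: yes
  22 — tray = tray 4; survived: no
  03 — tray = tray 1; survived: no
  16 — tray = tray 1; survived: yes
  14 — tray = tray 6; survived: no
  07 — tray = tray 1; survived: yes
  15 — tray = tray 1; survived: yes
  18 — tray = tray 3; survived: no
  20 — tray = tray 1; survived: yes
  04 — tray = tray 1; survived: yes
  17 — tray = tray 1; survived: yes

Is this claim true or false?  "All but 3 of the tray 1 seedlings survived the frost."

Truth condition: |A ∖ B| = 3.
|A| = 16, |A ∩ B| = 14, |A ∖ B| = 2.
|A ∖ B| = 2, so the statement is false.

False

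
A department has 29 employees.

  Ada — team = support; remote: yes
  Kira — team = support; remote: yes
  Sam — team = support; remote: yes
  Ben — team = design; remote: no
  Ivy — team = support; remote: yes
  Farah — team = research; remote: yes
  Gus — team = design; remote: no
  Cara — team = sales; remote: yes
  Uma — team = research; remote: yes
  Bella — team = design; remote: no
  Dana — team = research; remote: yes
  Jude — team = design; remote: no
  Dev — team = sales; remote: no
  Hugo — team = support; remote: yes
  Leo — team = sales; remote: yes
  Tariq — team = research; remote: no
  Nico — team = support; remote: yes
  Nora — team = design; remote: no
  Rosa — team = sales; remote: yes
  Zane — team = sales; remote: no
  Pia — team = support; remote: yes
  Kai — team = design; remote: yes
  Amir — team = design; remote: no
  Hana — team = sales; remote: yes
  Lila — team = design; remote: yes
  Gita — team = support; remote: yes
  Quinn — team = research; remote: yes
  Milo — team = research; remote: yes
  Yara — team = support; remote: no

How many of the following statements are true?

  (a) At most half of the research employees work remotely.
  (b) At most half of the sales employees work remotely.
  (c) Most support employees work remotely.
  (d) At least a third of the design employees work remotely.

(a) research: |A| = 6, |A ∩ B| = 5; needs |A ∩ B| ≤ |A ∖ B| — false.
(b) sales: |A| = 6, |A ∩ B| = 4; needs |A ∩ B| ≤ |A ∖ B| — false.
(c) support: |A| = 9, |A ∩ B| = 8; needs |A ∩ B| > |A ∖ B| — true.
(d) design: |A| = 8, |A ∩ B| = 2; needs |A ∩ B| / |A| ≥ 1/3 — false.

1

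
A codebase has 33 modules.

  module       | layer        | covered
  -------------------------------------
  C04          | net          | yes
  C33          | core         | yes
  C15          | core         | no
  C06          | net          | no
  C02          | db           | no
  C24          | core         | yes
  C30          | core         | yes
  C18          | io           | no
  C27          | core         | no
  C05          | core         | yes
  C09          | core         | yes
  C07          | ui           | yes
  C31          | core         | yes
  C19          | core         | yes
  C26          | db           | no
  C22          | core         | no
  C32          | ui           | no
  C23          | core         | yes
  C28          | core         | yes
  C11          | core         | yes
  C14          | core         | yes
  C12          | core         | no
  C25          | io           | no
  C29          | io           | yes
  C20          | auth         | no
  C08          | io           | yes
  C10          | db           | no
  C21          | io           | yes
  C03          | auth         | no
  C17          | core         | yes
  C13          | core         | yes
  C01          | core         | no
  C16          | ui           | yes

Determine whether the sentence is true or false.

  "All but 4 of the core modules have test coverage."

False

'All but 4 of the core modules have test coverage' holds iff |A ∖ B| = 4.
|A| = 18, |A ∩ B| = 13, |A ∖ B| = 5.
|A ∖ B| = 5, so the statement is false.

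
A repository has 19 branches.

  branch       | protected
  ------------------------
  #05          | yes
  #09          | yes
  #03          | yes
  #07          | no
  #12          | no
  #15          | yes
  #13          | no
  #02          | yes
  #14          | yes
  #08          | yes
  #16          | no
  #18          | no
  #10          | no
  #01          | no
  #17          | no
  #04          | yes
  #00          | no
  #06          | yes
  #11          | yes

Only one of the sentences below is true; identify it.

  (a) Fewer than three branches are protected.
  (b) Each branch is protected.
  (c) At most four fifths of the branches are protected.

(c)

|A| = 19, |A ∩ B| = 10, |A ∖ B| = 9.
(a) requires |A ∩ B| < 3: false.
(b) requires A ⊆ B, i.e. every element of A is in B (|A ∖ B| = 0): false.
(c) requires |A ∩ B| / |A| ≤ 4/5: true.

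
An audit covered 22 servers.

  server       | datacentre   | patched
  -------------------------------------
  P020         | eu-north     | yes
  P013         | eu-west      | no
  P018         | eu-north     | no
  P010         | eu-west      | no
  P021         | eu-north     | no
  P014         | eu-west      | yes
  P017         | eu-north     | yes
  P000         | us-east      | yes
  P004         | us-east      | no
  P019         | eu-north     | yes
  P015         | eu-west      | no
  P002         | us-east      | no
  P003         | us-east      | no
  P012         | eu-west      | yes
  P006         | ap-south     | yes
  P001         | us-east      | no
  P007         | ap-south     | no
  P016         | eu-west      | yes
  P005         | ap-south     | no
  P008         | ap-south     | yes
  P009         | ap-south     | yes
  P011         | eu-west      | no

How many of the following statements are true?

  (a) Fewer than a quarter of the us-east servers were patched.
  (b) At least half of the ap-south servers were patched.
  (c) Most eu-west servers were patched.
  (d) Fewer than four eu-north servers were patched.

3

(a) us-east: |A| = 5, |A ∩ B| = 1; needs |A ∩ B| / |A| < 1/4 — true.
(b) ap-south: |A| = 5, |A ∩ B| = 3; needs |A ∩ B| ≥ |A ∖ B| — true.
(c) eu-west: |A| = 7, |A ∩ B| = 3; needs |A ∩ B| > |A ∖ B| — false.
(d) eu-north: |A| = 5, |A ∩ B| = 3; needs |A ∩ B| < 4 — true.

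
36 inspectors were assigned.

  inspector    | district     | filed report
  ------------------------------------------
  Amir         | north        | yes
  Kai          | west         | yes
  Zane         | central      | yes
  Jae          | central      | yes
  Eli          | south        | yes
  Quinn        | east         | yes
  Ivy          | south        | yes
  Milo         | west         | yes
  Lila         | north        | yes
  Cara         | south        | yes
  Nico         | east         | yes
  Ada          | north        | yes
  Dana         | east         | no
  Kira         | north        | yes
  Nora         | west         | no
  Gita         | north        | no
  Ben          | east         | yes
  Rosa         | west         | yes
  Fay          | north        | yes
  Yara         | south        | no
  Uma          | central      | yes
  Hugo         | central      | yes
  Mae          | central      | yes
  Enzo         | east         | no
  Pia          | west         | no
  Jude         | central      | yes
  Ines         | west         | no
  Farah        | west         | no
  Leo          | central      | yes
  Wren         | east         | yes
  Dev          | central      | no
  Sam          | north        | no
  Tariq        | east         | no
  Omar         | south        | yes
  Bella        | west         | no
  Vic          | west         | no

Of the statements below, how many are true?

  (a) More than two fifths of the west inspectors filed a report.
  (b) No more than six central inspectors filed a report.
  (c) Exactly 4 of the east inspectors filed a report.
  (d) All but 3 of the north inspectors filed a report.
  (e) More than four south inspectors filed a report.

1

(a) west: |A| = 9, |A ∩ B| = 3; needs |A ∩ B| / |A| > 2/5 — false.
(b) central: |A| = 8, |A ∩ B| = 7; needs |A ∩ B| ≤ 6 — false.
(c) east: |A| = 7, |A ∩ B| = 4; needs |A ∩ B| = 4 — true.
(d) north: |A| = 7, |A ∩ B| = 5; needs |A ∖ B| = 3 — false.
(e) south: |A| = 5, |A ∩ B| = 4; needs |A ∩ B| > 4 — false.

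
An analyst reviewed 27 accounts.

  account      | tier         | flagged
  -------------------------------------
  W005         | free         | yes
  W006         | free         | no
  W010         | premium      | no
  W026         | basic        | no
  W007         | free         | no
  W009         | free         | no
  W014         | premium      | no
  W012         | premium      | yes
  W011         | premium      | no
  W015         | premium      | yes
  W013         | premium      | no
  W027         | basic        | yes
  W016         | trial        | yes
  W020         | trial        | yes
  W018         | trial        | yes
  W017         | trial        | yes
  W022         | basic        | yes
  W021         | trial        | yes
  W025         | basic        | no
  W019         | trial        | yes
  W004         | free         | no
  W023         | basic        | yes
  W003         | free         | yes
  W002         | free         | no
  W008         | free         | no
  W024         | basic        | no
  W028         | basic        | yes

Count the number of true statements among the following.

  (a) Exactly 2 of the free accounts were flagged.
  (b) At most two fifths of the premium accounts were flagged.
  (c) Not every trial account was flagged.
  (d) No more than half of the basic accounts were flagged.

(a) free: |A| = 8, |A ∩ B| = 2; needs |A ∩ B| = 2 — true.
(b) premium: |A| = 6, |A ∩ B| = 2; needs |A ∩ B| / |A| ≤ 2/5 — true.
(c) trial: |A| = 6, |A ∩ B| = 6; needs A ⊄ B (|A ∖ B| ≥ 1) — false.
(d) basic: |A| = 7, |A ∩ B| = 4; needs |A ∩ B| ≤ |A ∖ B| — false.

2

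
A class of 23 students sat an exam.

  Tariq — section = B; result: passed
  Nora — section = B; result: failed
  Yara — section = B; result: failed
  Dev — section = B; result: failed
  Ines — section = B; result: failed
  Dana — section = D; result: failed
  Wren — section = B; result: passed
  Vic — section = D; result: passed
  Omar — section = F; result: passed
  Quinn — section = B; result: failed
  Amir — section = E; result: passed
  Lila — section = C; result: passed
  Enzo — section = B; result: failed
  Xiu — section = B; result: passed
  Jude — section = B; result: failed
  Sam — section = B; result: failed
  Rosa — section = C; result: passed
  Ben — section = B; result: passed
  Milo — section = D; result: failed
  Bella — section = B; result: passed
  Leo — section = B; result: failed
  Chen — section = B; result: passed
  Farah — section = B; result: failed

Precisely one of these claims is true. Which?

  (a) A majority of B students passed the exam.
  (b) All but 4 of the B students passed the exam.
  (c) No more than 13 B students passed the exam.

(c)

|A| = 16, |A ∩ B| = 6, |A ∖ B| = 10.
(a) requires |A ∩ B| > |A ∖ B|: false.
(b) requires |A ∖ B| = 4: false.
(c) requires |A ∩ B| ≤ 13: true.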